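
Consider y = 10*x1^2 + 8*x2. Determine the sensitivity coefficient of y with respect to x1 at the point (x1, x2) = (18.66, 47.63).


y = 10*x1^2 + 8*x2
dy/dx1 = 2*10*x1
Evaluate at x1 = 18.66: c1 = 20 * 18.66
c1 = 373.2000

373.2000


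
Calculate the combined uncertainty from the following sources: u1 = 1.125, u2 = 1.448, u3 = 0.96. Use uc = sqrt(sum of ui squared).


uc = sqrt(1.125^2 + 1.448^2 + 0.96^2)
uc = sqrt(4.283929)
uc = 2.0698

2.0698


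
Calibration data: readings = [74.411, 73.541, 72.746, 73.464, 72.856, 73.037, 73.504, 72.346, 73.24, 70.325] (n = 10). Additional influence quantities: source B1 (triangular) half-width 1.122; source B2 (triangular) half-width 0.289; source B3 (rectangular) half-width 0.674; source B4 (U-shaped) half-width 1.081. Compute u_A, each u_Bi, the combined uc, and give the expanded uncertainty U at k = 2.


mean = (74.411 + 73.541 + 72.746 + 73.464 + 72.856 + 73.037 + 73.504 + 72.346 + 73.24 + 70.325) / 10 = 72.947
s = sqrt(sum((x - mean)^2)/(n-1)) = 1.0776717
u_A = s / sqrt(n) = 1.0776717 / sqrt(10) = 0.34078971
u_B1 = 1.122 / sqrt(6) = 0.45805458
u_B2 = 0.289 / sqrt(6) = 0.11798376
u_B3 = 0.674 / sqrt(3) = 0.38913408
u_B4 = 1.081 / sqrt(2) = 0.76438243
uc = sqrt(0.34078971^2 + 0.45805458^2 + 0.11798376^2 + 0.38913408^2 + 0.76438243^2) = 1.0371006
U = k * uc = 2 * 1.0371006
U = 2.0742

2.0742


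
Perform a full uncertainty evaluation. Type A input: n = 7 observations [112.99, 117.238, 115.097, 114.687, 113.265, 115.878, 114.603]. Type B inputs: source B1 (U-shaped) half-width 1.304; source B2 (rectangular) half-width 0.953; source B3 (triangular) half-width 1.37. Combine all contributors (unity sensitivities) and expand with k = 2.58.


mean = (112.99 + 117.238 + 115.097 + 114.687 + 113.265 + 115.878 + 114.603) / 7 = 114.8225714
s = sqrt(sum((x - mean)^2)/(n-1)) = 1.4648364
u_A = s / sqrt(n) = 1.4648364 / sqrt(7) = 0.55365612
u_B1 = 1.304 / sqrt(2) = 0.92206724
u_B2 = 0.953 / sqrt(3) = 0.55021481
u_B3 = 1.37 / sqrt(6) = 0.55930016
uc = sqrt(0.55365612^2 + 0.92206724^2 + 0.55021481^2 + 0.55930016^2) = 1.3312761
U = k * uc = 2.58 * 1.3312761
U = 3.4347

3.4347


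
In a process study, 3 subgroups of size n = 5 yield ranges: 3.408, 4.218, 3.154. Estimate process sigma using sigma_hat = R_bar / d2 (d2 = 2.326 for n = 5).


R_bar = (3.408 + 4.218 + 3.154) / 3
R_bar = 10.78 / 3 = 3.5933333
sigma_hat = R_bar / d2 = 3.5933333 / 2.326 = 1.5449

1.5449


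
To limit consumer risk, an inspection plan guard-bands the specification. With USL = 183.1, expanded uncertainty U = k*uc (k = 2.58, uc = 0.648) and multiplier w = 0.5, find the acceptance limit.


U = k * uc = 2.58 * 0.648 = 1.67184
guard band g = w * U = 0.5 * 1.67184 = 0.83592
AL = USL - g = 183.1 - 0.83592
AL = 182.2641

182.2641


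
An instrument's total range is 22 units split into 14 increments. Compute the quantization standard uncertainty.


resolution = range / divisions
resolution = 22 / 14 = 1.5714286
u_res = resolution / (2*sqrt(3))
u_res = 1.5714286 / 3.4641016
u_res = 0.4536

0.4536


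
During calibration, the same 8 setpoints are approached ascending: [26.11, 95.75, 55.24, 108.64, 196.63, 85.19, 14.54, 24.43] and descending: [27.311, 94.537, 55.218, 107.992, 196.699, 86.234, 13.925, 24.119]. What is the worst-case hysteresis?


|26.11 - 27.311| = 1.2010
|95.75 - 94.537| = 1.2130
|55.24 - 55.218| = 0.0220
|108.64 - 107.992| = 0.6480
|196.63 - 196.699| = 0.0690
|85.19 - 86.234| = 1.0440
|14.54 - 13.925| = 0.6150
|24.43 - 24.119| = 0.3110
hysteresis = max(diffs) = 1.2130

1.2130


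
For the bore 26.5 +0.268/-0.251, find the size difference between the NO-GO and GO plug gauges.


GO = nominal - lower_tol (smallest hole = maximum material condition)
GO = 26.5 - 0.251 = 26.249
NO-GO = nominal + upper_tol (largest hole = least material condition)
NO-GO = 26.5 + 0.268 = 26.768
spread = NO-GO - GO = 26.768 - 26.249 = 0.5190

0.5190


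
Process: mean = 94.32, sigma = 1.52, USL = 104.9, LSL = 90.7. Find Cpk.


Cpu = (USL - mean) / (3*sigma) = (104.9 - 94.32) / (3*1.52) = 2.3202
Cpl = (mean - LSL) / (3*sigma) = (94.32 - 90.7) / (3*1.52) = 0.7939
Cpk = min(Cpu, Cpl) = 0.7939

0.7939


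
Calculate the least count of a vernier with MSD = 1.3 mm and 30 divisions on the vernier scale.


LC = MSD / n_div
= 1.3 / 30
= 0.0433

0.0433


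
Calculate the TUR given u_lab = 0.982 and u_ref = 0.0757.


TUR = u_lab / u_ref
= 0.982 / 0.0757
= 12.9723

12.9723


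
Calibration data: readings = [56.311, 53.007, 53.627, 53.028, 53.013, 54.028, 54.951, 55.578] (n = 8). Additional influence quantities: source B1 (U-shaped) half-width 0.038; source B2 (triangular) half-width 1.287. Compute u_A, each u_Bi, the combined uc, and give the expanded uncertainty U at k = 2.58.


mean = (56.311 + 53.007 + 53.627 + 53.028 + 53.013 + 54.028 + 54.951 + 55.578) / 8 = 54.192875
s = sqrt(sum((x - mean)^2)/(n-1)) = 1.2807651
u_A = s / sqrt(n) = 1.2807651 / sqrt(8) = 0.45281884
u_B1 = 0.038 / sqrt(2) = 0.026870058
u_B2 = 1.287 / sqrt(6) = 0.52541555
uc = sqrt(0.45281884^2 + 0.026870058^2 + 0.52541555^2) = 0.6941386
U = k * uc = 2.58 * 0.6941386
U = 1.7909

1.7909


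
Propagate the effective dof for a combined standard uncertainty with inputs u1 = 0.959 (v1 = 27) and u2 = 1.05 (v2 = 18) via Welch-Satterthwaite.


uc = sqrt(u1^2 + u2^2) = sqrt(0.959^2 + 1.05^2) = 1.4220341
v_eff = uc^4 / (u1^4/v1 + u2^4/v2)
= 1.4220341^4 / (0.959^4/27 + 1.05^4/18)
= 4.0892159 / 0.098854538
v_eff = 41.3660

41.3660


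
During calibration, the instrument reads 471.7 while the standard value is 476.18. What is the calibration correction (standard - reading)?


Correction = standard - reading
= 476.18 - 471.7
= 4.4800

4.4800


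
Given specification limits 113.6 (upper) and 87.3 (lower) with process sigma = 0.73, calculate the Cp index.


Cp = (USL - LSL) / (6 * sigma)
= (113.6 - 87.3) / (6 * 0.73)
= 26.3000 / 4.3800
= 6.0046

6.0046


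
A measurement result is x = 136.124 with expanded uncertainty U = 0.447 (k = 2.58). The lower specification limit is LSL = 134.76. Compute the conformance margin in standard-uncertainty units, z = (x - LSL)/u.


u = U / k = 0.447 / 2.58 = 0.17325581
margin = |LSL - x| = |134.76 - 136.124| = 1.364
z = margin / u = 1.364 / 0.17325581
z = 7.8728

7.8728


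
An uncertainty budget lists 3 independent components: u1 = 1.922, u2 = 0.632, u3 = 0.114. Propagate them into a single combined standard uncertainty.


uc = sqrt(1.922^2 + 0.632^2 + 0.114^2)
uc = sqrt(4.106504)
uc = 2.0265

2.0265


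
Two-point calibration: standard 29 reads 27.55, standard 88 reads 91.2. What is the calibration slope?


slope = (y2 - y1) / (x2 - x1)
= (91.2 - 27.55) / (88 - 29)
= 63.6500 / 59
= 1.0788

1.0788


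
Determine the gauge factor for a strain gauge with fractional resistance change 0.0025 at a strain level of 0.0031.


GF = (dR/R) / epsilon
= 0.0025 / 0.0031
= 0.8065

0.8065


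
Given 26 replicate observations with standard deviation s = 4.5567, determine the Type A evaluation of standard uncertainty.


u_A = s / sqrt(n)
u_A = 4.5567 / sqrt(26)
u_A = 4.5567 / 5.0990195
u_A = 0.8936

0.8936


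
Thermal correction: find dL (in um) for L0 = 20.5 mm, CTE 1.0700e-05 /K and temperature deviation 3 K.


dL = L * alpha * dT
= 20.5 * 1.0700e-05 * 3
= 6.5810000e-04 mm
dL_um = 6.5810000e-04 * 1000 = 0.6581 um

0.6581


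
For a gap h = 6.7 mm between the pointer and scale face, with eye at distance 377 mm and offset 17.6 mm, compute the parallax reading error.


error = h * offset / d
= 6.7 * 17.6 / 377
= 0.3128

0.3128


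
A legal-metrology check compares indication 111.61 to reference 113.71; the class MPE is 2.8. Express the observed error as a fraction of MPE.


e = indication - reference = 111.61 - 113.71 = -2.1000
|e| = 2.1000
ratio = |e| / MPE = 2.1000 / 2.8
ratio = 0.7500

0.7500


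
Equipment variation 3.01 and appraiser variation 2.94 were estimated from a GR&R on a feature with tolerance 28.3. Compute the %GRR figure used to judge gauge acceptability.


GRR = sqrt(EV^2 + AV^2) = sqrt(3.01^2 + 2.94^2) = 4.2075765
%GRR = GRR / tol * 100 = 4.2075765 / 28.3 * 100
%GRR = 14.8678

14.8678


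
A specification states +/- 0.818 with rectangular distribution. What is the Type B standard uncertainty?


u_B = half_width / sqrt(3)
u_B = 0.818 / 1.7320508
u_B = 0.4723

0.4723


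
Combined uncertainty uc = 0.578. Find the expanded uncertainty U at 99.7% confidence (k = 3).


U = k * uc
U = 3 * 0.578
U = 1.7340

1.7340


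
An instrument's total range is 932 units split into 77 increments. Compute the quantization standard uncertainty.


resolution = range / divisions
resolution = 932 / 77 = 12.103896
u_res = resolution / (2*sqrt(3))
u_res = 12.103896 / 3.4641016
u_res = 3.4941

3.4941


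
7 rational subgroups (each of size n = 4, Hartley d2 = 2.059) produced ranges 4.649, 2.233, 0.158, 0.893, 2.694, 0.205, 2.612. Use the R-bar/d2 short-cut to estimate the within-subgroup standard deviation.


R_bar = (4.649 + 2.233 + 0.158 + 0.893 + 2.694 + 0.205 + 2.612) / 7
R_bar = 13.444 / 7 = 1.9205714
sigma_hat = R_bar / d2 = 1.9205714 / 2.059 = 0.9328

0.9328


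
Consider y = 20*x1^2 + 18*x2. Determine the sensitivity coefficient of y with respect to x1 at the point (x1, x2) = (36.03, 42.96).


y = 20*x1^2 + 18*x2
dy/dx1 = 2*20*x1
Evaluate at x1 = 36.03: c1 = 40 * 36.03
c1 = 1441.2000

1441.2000


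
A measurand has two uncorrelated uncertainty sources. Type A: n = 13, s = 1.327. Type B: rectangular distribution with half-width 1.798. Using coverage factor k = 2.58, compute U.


u_A = s / sqrt(n) = 1.327 / sqrt(13) = 0.36804358
u_B = half_width / sqrt(3) = 1.798 / sqrt(3) = 1.0380758
uc = sqrt(u_A^2 + u_B^2) = sqrt(0.36804358^2 + 1.0380758^2) = 1.1013889
U = k * uc = 2.58 * 1.1013889
U = 2.8416

2.8416


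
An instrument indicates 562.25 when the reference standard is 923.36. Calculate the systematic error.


Systematic error = measured - true
= 562.25 - 923.36
= -361.1100

-361.1100


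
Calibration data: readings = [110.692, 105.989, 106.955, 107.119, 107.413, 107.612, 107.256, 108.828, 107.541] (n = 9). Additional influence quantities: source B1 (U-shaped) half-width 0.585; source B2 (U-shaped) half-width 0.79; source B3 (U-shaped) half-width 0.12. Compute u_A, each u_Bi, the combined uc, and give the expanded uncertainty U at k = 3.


mean = (110.692 + 105.989 + 106.955 + 107.119 + 107.413 + 107.612 + 107.256 + 108.828 + 107.541) / 9 = 107.7116667
s = sqrt(sum((x - mean)^2)/(n-1)) = 1.339583
u_A = s / sqrt(n) = 1.339583 / sqrt(9) = 0.44652767
u_B1 = 0.585 / sqrt(2) = 0.41365747
u_B2 = 0.79 / sqrt(2) = 0.55861436
u_B3 = 0.12 / sqrt(2) = 0.084852814
uc = sqrt(0.44652767^2 + 0.41365747^2 + 0.55861436^2 + 0.084852814^2) = 0.83051157
U = k * uc = 3 * 0.83051157
U = 2.4915

2.4915


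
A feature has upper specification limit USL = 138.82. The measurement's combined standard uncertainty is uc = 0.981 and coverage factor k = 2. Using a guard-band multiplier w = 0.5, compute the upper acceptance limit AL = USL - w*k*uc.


U = k * uc = 2 * 0.981 = 1.962
guard band g = w * U = 0.5 * 1.962 = 0.981
AL = USL - g = 138.82 - 0.981
AL = 137.8390

137.8390


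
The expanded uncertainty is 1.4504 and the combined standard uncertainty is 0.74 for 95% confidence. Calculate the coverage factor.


k = U / uc
k = 1.4504 / 0.74
k = 1.96

1.96


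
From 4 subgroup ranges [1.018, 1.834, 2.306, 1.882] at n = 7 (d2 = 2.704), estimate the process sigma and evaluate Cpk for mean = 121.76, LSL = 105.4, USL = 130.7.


R_bar = (1.018 + 1.834 + 2.306 + 1.882) / 4 = 1.76
sigma = R_bar / d2 = 1.76 / 2.704 = 0.65088757
Cp = (USL - LSL)/(6*sigma) = (130.7 - 105.4)/(6*0.65088757) = 6.4783
Cpu = (130.7 - 121.76)/(3*0.65088757) = 4.5784
Cpl = (121.76 - 105.4)/(3*0.65088757) = 8.3783
Cpk = min(Cpu, Cpl) = 4.5784

4.5784


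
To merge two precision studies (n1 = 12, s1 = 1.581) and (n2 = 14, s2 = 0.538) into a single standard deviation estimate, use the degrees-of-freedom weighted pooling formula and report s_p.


s_p = sqrt(((n1-1)*s1^2 + (n2-1)*s2^2) / (n1+n2-2))
numerator = (12-1)*1.581^2 + (14-1)*0.538^2 = 27.495171 + 3.762772 = 31.257943
denominator = 12 + 14 - 2 = 24
s_p^2 = 31.257943 / 24 = 1.3024143
s_p = sqrt(1.3024143) = 1.1412

1.1412


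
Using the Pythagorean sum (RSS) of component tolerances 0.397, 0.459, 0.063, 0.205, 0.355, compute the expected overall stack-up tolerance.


RSS = sqrt(0.397^2 + 0.459^2 + 0.063^2 + 0.205^2 + 0.355^2)
= sqrt(0.540309)
= 0.7351

0.7351


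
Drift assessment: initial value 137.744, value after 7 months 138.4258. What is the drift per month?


rate = (v2 - v1) / months
= (138.4258 - 137.744) / 7
= 0.6818 / 7
= 0.0974

0.0974


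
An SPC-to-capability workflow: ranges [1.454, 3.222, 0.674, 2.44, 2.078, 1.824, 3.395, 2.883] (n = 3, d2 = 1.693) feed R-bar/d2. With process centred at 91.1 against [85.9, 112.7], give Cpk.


R_bar = (1.454 + 3.222 + 0.674 + 2.44 + 2.078 + 1.824 + 3.395 + 2.883) / 8 = 2.24625
sigma = R_bar / d2 = 2.24625 / 1.693 = 1.3267868
Cp = (USL - LSL)/(6*sigma) = (112.7 - 85.9)/(6*1.3267868) = 3.3665
Cpu = (112.7 - 91.1)/(3*1.3267868) = 5.4266
Cpl = (91.1 - 85.9)/(3*1.3267868) = 1.3064
Cpk = min(Cpu, Cpl) = 1.3064

1.3064


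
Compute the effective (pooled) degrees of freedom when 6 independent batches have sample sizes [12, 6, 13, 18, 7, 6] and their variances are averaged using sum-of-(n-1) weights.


nu = sum_i (n_i - 1)
nu = ((12 - 1) + (6 - 1) + (13 - 1) + (18 - 1) + (7 - 1) + (6 - 1))
nu = 11 + 5 + 12 + 17 + 6 + 5
nu = 56

56


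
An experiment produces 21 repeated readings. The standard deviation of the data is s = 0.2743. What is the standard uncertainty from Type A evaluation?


u_A = s / sqrt(n)
u_A = 0.2743 / sqrt(21)
u_A = 0.2743 / 4.5825757
u_A = 0.0599

0.0599


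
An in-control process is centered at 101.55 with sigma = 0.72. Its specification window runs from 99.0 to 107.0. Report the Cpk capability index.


Cpu = (USL - mean) / (3*sigma) = (107.0 - 101.55) / (3*0.72) = 2.5231
Cpl = (mean - LSL) / (3*sigma) = (101.55 - 99.0) / (3*0.72) = 1.1806
Cpk = min(Cpu, Cpl) = 1.1806

1.1806


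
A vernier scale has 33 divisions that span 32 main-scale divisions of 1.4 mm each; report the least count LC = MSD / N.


LC = MSD / n_div
= 1.4 / 33
= 0.0424

0.0424


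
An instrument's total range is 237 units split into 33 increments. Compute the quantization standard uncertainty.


resolution = range / divisions
resolution = 237 / 33 = 7.1818182
u_res = resolution / (2*sqrt(3))
u_res = 7.1818182 / 3.4641016
u_res = 2.0732

2.0732


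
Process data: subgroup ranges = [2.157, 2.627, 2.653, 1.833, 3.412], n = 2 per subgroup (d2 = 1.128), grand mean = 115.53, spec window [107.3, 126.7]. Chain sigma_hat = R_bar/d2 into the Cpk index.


R_bar = (2.157 + 2.627 + 2.653 + 1.833 + 3.412) / 5 = 2.5364
sigma = R_bar / d2 = 2.5364 / 1.128 = 2.2485816
Cp = (USL - LSL)/(6*sigma) = (126.7 - 107.3)/(6*2.2485816) = 1.4379
Cpu = (126.7 - 115.53)/(3*2.2485816) = 1.6559
Cpl = (115.53 - 107.3)/(3*2.2485816) = 1.2200
Cpk = min(Cpu, Cpl) = 1.2200

1.2200


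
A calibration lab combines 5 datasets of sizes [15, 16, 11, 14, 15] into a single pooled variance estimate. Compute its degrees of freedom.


nu = sum_i (n_i - 1)
nu = ((15 - 1) + (16 - 1) + (11 - 1) + (14 - 1) + (15 - 1))
nu = 14 + 15 + 10 + 13 + 14
nu = 66

66


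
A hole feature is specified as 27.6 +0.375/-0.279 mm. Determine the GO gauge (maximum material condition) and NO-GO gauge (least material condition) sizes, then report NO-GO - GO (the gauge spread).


GO = nominal - lower_tol (smallest hole = maximum material condition)
GO = 27.6 - 0.279 = 27.321
NO-GO = nominal + upper_tol (largest hole = least material condition)
NO-GO = 27.6 + 0.375 = 27.975
spread = NO-GO - GO = 27.975 - 27.321 = 0.6540

0.6540


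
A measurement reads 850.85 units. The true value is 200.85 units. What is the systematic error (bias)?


Systematic error = measured - true
= 850.85 - 200.85
= 650.0000

650.0000


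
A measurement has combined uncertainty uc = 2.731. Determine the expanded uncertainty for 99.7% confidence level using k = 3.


U = k * uc
U = 3 * 2.731
U = 8.1930

8.1930


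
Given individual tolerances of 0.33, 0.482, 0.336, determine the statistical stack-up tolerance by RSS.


RSS = sqrt(0.33^2 + 0.482^2 + 0.336^2)
= sqrt(0.45412)
= 0.6739

0.6739


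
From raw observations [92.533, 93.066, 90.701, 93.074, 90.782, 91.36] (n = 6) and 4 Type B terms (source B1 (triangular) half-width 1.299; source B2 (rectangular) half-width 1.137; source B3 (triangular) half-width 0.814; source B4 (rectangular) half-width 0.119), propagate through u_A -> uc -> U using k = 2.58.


mean = (92.533 + 93.066 + 90.701 + 93.074 + 90.782 + 91.36) / 6 = 91.91933333
s = sqrt(sum((x - mean)^2)/(n-1)) = 1.1059298
u_A = s / sqrt(n) = 1.1059298 / sqrt(6) = 0.45149395
u_B1 = 1.299 / sqrt(6) = 0.53031453
u_B2 = 1.137 / sqrt(3) = 0.65644726
u_B3 = 0.814 / sqrt(6) = 0.33231411
u_B4 = 0.119 / sqrt(3) = 0.068704682
uc = sqrt(0.45149395^2 + 0.53031453^2 + 0.65644726^2 + 0.33231411^2 + 0.068704682^2) = 1.0154587
U = k * uc = 2.58 * 1.0154587
U = 2.6199

2.6199


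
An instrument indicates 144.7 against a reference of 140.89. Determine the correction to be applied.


Correction = standard - reading
= 140.89 - 144.7
= -3.8100

-3.8100


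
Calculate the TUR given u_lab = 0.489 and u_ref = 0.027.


TUR = u_lab / u_ref
= 0.489 / 0.027
= 18.1111

18.1111


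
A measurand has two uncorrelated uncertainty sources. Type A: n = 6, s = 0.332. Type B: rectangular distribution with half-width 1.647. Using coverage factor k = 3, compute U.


u_A = s / sqrt(n) = 0.332 / sqrt(6) = 0.13553843
u_B = half_width / sqrt(3) = 1.647 / sqrt(3) = 0.95089589
uc = sqrt(u_A^2 + u_B^2) = sqrt(0.13553843^2 + 0.95089589^2) = 0.96050698
U = k * uc = 3 * 0.96050698
U = 2.8815

2.8815


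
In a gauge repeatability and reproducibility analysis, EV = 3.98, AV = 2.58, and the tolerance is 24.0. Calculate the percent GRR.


GRR = sqrt(EV^2 + AV^2) = sqrt(3.98^2 + 2.58^2) = 4.7430792
%GRR = GRR / tol * 100 = 4.7430792 / 24.0 * 100
%GRR = 19.7628

19.7628


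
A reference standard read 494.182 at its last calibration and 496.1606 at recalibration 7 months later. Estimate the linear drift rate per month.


rate = (v2 - v1) / months
= (496.1606 - 494.182) / 7
= 1.9786 / 7
= 0.2827

0.2827


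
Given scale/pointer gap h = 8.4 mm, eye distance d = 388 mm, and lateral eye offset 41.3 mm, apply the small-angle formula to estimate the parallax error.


error = h * offset / d
= 8.4 * 41.3 / 388
= 0.8941

0.8941


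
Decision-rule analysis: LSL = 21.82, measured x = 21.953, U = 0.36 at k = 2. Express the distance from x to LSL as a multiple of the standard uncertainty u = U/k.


u = U / k = 0.36 / 2 = 0.18
margin = |LSL - x| = |21.82 - 21.953| = 0.133
z = margin / u = 0.133 / 0.18
z = 0.7389

0.7389


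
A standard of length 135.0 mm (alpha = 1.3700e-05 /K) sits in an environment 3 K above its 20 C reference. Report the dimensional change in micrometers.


dL = L * alpha * dT
= 135.0 * 1.3700e-05 * 3
= 0.0055485 mm
dL_um = 0.0055485 * 1000 = 5.5485 um

5.5485


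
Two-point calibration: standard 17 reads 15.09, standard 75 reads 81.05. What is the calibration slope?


slope = (y2 - y1) / (x2 - x1)
= (81.05 - 15.09) / (75 - 17)
= 65.9600 / 58
= 1.1372

1.1372


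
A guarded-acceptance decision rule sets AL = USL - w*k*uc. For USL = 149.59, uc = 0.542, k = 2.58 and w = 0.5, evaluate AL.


U = k * uc = 2.58 * 0.542 = 1.39836
guard band g = w * U = 0.5 * 1.39836 = 0.69918
AL = USL - g = 149.59 - 0.69918
AL = 148.8908

148.8908


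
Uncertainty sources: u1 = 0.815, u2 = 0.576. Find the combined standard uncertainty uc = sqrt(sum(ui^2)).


uc = sqrt(0.815^2 + 0.576^2)
uc = sqrt(0.996001)
uc = 0.9980

0.9980


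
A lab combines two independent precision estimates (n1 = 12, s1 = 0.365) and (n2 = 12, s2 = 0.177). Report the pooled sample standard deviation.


s_p = sqrt(((n1-1)*s1^2 + (n2-1)*s2^2) / (n1+n2-2))
numerator = (12-1)*0.365^2 + (12-1)*0.177^2 = 1.465475 + 0.344619 = 1.810094
denominator = 12 + 12 - 2 = 22
s_p^2 = 1.810094 / 22 = 0.082277
s_p = sqrt(0.082277) = 0.2868

0.2868


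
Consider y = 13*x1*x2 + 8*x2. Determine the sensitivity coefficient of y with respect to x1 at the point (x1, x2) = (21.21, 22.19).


y = 13*x1*x2 + 8*x2
dy/dx1 = 13*x2
Evaluate at x2 = 22.19: c1 = 13 * 22.19
c1 = 288.4700

288.4700


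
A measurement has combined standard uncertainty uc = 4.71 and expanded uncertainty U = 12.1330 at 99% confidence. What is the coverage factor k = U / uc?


k = U / uc
k = 12.1330 / 4.71
k = 2.576

2.576


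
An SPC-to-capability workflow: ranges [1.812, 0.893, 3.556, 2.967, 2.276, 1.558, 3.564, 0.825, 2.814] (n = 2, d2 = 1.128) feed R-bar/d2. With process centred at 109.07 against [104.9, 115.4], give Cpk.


R_bar = (1.812 + 0.893 + 3.556 + 2.967 + 2.276 + 1.558 + 3.564 + 0.825 + 2.814) / 9 = 2.2516667
sigma = R_bar / d2 = 2.2516667 / 1.128 = 1.9961584
Cp = (USL - LSL)/(6*sigma) = (115.4 - 104.9)/(6*1.9961584) = 0.8767
Cpu = (115.4 - 109.07)/(3*1.9961584) = 1.0570
Cpl = (109.07 - 104.9)/(3*1.9961584) = 0.6963
Cpk = min(Cpu, Cpl) = 0.6963

0.6963


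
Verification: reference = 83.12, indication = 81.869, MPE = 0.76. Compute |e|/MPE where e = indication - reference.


e = indication - reference = 81.869 - 83.12 = -1.2510
|e| = 1.2510
ratio = |e| / MPE = 1.2510 / 0.76
ratio = 1.6461

1.6461


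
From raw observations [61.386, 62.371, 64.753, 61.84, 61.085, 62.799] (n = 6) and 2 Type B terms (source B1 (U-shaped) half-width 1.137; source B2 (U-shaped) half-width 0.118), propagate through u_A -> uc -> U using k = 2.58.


mean = (61.386 + 62.371 + 64.753 + 61.84 + 61.085 + 62.799) / 6 = 62.37233333
s = sqrt(sum((x - mean)^2)/(n-1)) = 1.323864
u_A = s / sqrt(n) = 1.323864 / sqrt(6) = 0.54046521
u_B1 = 1.137 / sqrt(2) = 0.80398041
u_B2 = 0.118 / sqrt(2) = 0.0834386
uc = sqrt(0.54046521^2 + 0.80398041^2 + 0.0834386^2) = 0.97234209
U = k * uc = 2.58 * 0.97234209
U = 2.5086

2.5086


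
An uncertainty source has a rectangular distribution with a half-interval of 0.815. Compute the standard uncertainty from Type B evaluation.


u_B = half_width / sqrt(3)
u_B = 0.815 / 1.7320508
u_B = 0.4705

0.4705


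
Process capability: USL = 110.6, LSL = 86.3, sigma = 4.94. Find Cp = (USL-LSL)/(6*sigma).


Cp = (USL - LSL) / (6 * sigma)
= (110.6 - 86.3) / (6 * 4.94)
= 24.3000 / 29.6400
= 0.8198

0.8198


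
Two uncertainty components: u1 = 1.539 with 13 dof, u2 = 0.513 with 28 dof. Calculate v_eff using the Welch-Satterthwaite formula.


uc = sqrt(u1^2 + u2^2) = sqrt(1.539^2 + 0.513^2) = 1.6222484
v_eff = uc^4 / (u1^4/v1 + u2^4/v2)
= 1.6222484^4 / (1.539^4/13 + 0.513^4/28)
= 6.9257916 / 0.43400363
v_eff = 15.9579

15.9579


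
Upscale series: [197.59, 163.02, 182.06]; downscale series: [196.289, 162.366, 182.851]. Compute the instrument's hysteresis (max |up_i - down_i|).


|197.59 - 196.289| = 1.3010
|163.02 - 162.366| = 0.6540
|182.06 - 182.851| = 0.7910
hysteresis = max(diffs) = 1.3010

1.3010


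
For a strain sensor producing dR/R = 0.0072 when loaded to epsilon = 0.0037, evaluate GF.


GF = (dR/R) / epsilon
= 0.0072 / 0.0037
= 1.9459

1.9459


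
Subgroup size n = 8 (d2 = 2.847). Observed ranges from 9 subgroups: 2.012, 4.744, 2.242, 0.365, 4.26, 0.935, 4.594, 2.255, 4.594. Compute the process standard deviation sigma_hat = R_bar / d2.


R_bar = (2.012 + 4.744 + 2.242 + 0.365 + 4.26 + 0.935 + 4.594 + 2.255 + 4.594) / 9
R_bar = 26.001 / 9 = 2.889
sigma_hat = R_bar / d2 = 2.889 / 2.847 = 1.0148

1.0148


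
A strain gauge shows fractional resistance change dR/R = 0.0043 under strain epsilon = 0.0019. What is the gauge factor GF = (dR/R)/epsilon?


GF = (dR/R) / epsilon
= 0.0043 / 0.0019
= 2.2632

2.2632


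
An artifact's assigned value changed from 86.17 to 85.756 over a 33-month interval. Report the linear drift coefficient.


rate = (v2 - v1) / months
= (85.756 - 86.17) / 33
= -0.4140 / 33
= -0.0125

-0.0125


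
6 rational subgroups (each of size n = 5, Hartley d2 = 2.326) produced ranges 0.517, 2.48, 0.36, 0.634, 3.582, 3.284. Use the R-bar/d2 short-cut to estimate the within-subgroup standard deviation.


R_bar = (0.517 + 2.48 + 0.36 + 0.634 + 3.582 + 3.284) / 6
R_bar = 10.857 / 6 = 1.8095
sigma_hat = R_bar / d2 = 1.8095 / 2.326 = 0.7779

0.7779


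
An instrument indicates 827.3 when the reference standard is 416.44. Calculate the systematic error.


Systematic error = measured - true
= 827.3 - 416.44
= 410.8600

410.8600


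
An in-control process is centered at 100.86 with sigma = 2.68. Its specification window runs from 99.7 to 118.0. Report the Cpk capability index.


Cpu = (USL - mean) / (3*sigma) = (118.0 - 100.86) / (3*2.68) = 2.1318
Cpl = (mean - LSL) / (3*sigma) = (100.86 - 99.7) / (3*2.68) = 0.1443
Cpk = min(Cpu, Cpl) = 0.1443

0.1443


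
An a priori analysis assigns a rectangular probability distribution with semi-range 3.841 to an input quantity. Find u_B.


u_B = half_width / sqrt(3)
u_B = 3.841 / 1.7320508
u_B = 2.2176

2.2176


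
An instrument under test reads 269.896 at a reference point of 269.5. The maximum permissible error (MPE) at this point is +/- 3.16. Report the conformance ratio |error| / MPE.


e = indication - reference = 269.896 - 269.5 = 0.3960
|e| = 0.3960
ratio = |e| / MPE = 0.3960 / 3.16
ratio = 0.1253

0.1253


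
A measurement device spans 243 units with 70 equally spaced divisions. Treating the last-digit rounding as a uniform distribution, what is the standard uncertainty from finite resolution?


resolution = range / divisions
resolution = 243 / 70 = 3.4714286
u_res = resolution / (2*sqrt(3))
u_res = 3.4714286 / 3.4641016
u_res = 1.0021

1.0021


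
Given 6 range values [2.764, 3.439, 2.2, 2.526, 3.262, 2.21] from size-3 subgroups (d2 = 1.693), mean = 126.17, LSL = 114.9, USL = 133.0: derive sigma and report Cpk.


R_bar = (2.764 + 3.439 + 2.2 + 2.526 + 3.262 + 2.21) / 6 = 2.7335
sigma = R_bar / d2 = 2.7335 / 1.693 = 1.6145895
Cp = (USL - LSL)/(6*sigma) = (133.0 - 114.9)/(6*1.6145895) = 1.8684
Cpu = (133.0 - 126.17)/(3*1.6145895) = 1.4101
Cpl = (126.17 - 114.9)/(3*1.6145895) = 2.3267
Cpk = min(Cpu, Cpl) = 1.4101

1.4101


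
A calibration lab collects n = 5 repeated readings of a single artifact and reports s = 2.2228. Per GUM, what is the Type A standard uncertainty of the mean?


u_A = s / sqrt(n)
u_A = 2.2228 / sqrt(5)
u_A = 2.2228 / 2.236068
u_A = 0.9941

0.9941


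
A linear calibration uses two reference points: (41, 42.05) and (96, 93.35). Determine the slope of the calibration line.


slope = (y2 - y1) / (x2 - x1)
= (93.35 - 42.05) / (96 - 41)
= 51.3000 / 55
= 0.9327

0.9327


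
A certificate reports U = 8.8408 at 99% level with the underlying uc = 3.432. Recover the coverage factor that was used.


k = U / uc
k = 8.8408 / 3.432
k = 2.576

2.576


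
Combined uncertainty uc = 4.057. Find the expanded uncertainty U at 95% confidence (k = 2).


U = k * uc
U = 2 * 4.057
U = 8.1140

8.1140


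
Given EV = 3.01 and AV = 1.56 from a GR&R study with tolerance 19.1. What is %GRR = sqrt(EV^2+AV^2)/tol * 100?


GRR = sqrt(EV^2 + AV^2) = sqrt(3.01^2 + 1.56^2) = 3.390236
%GRR = GRR / tol * 100 = 3.390236 / 19.1 * 100
%GRR = 17.7499

17.7499


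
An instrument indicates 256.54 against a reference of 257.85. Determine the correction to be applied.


Correction = standard - reading
= 257.85 - 256.54
= 1.3100

1.3100


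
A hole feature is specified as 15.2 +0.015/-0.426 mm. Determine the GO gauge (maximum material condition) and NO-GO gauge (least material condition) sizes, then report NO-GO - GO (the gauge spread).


GO = nominal - lower_tol (smallest hole = maximum material condition)
GO = 15.2 - 0.426 = 14.774
NO-GO = nominal + upper_tol (largest hole = least material condition)
NO-GO = 15.2 + 0.015 = 15.215
spread = NO-GO - GO = 15.215 - 14.774 = 0.4410

0.4410


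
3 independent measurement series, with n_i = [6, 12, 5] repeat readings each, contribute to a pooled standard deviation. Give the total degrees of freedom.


nu = sum_i (n_i - 1)
nu = ((6 - 1) + (12 - 1) + (5 - 1))
nu = 5 + 11 + 4
nu = 20

20


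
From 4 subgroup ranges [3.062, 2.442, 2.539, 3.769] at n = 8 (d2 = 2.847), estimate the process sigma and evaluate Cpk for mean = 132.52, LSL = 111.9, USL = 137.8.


R_bar = (3.062 + 2.442 + 2.539 + 3.769) / 4 = 2.953
sigma = R_bar / d2 = 2.953 / 2.847 = 1.0372322
Cp = (USL - LSL)/(6*sigma) = (137.8 - 111.9)/(6*1.0372322) = 4.1617
Cpu = (137.8 - 132.52)/(3*1.0372322) = 1.6968
Cpl = (132.52 - 111.9)/(3*1.0372322) = 6.6266
Cpk = min(Cpu, Cpl) = 1.6968

1.6968


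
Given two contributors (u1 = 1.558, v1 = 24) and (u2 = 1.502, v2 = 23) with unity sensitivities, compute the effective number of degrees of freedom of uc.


uc = sqrt(u1^2 + u2^2) = sqrt(1.558^2 + 1.502^2) = 2.1641091
v_eff = uc^4 / (u1^4/v1 + u2^4/v2)
= 2.1641091^4 / (1.558^4/24 + 1.502^4/23)
= 21.933938 / 0.46678896
v_eff = 46.9890

46.9890


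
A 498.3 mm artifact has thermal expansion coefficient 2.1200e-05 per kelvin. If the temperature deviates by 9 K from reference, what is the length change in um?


dL = L * alpha * dT
= 498.3 * 2.1200e-05 * 9
= 0.0950756 mm
dL_um = 0.0950756 * 1000 = 95.0756 um

95.0756


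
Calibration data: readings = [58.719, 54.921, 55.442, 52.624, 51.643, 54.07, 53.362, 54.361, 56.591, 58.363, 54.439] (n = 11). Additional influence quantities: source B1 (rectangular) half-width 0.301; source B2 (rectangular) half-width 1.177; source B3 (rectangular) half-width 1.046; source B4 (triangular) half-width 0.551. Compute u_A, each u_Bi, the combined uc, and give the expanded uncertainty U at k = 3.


mean = (58.719 + 54.921 + 55.442 + 52.624 + 51.643 + 54.07 + 53.362 + 54.361 + 56.591 + 58.363 + 54.439) / 11 = 54.95772727
s = sqrt(sum((x - mean)^2)/(n-1)) = 2.2144925
u_A = s / sqrt(n) = 2.2144925 / sqrt(11) = 0.66769461
u_B1 = 0.301 / sqrt(3) = 0.17378243
u_B2 = 1.177 / sqrt(3) = 0.67954127
u_B3 = 1.046 / sqrt(3) = 0.60390838
u_B4 = 0.551 / sqrt(6) = 0.22494481
uc = sqrt(0.66769461^2 + 0.17378243^2 + 0.67954127^2 + 0.60390838^2 + 0.22494481^2) = 1.1632275
U = k * uc = 3 * 1.1632275
U = 3.4897

3.4897


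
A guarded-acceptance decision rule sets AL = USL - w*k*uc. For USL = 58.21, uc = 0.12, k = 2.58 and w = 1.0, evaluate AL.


U = k * uc = 2.58 * 0.12 = 0.3096
guard band g = w * U = 1.0 * 0.3096 = 0.3096
AL = USL - g = 58.21 - 0.3096
AL = 57.9004

57.9004


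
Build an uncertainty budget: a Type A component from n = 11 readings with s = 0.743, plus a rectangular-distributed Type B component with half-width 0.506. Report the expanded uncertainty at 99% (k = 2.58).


u_A = s / sqrt(n) = 0.743 / sqrt(11) = 0.22402293
u_B = half_width / sqrt(3) = 0.506 / sqrt(3) = 0.29213924
uc = sqrt(u_A^2 + u_B^2) = sqrt(0.22402293^2 + 0.29213924^2) = 0.36814618
U = k * uc = 2.58 * 0.36814618
U = 0.9498

0.9498


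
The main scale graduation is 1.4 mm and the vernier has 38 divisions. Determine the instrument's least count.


LC = MSD / n_div
= 1.4 / 38
= 0.0368

0.0368


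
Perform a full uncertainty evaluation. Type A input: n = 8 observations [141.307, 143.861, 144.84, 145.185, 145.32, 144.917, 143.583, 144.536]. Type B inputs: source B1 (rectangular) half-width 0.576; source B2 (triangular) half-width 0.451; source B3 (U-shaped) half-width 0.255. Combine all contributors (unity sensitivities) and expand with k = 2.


mean = (141.307 + 143.861 + 144.84 + 145.185 + 145.32 + 144.917 + 143.583 + 144.536) / 8 = 144.193625
s = sqrt(sum((x - mean)^2)/(n-1)) = 1.3161602
u_A = s / sqrt(n) = 1.3161602 / sqrt(8) = 0.4653329
u_B1 = 0.576 / sqrt(3) = 0.33255376
u_B2 = 0.451 / sqrt(6) = 0.18411998
u_B3 = 0.255 / sqrt(2) = 0.18031223
uc = sqrt(0.4653329^2 + 0.33255376^2 + 0.18411998^2 + 0.18031223^2) = 0.62732717
U = k * uc = 2 * 0.62732717
U = 1.2547

1.2547


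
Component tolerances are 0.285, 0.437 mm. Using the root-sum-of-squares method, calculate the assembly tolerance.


RSS = sqrt(0.285^2 + 0.437^2)
= sqrt(0.272194)
= 0.5217

0.5217


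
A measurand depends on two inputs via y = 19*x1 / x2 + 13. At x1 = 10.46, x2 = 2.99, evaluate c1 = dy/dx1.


y = 19*x1 / x2 + 13
dy/dx1 = 19/x2
Evaluate at x2 = 2.99: c1 = 19 / 2.99
c1 = 6.3545

6.3545


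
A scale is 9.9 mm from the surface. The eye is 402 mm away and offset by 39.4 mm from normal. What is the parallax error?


error = h * offset / d
= 9.9 * 39.4 / 402
= 0.9703

0.9703


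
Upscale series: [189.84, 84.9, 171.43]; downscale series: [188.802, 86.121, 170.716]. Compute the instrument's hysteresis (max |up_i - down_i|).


|189.84 - 188.802| = 1.0380
|84.9 - 86.121| = 1.2210
|171.43 - 170.716| = 0.7140
hysteresis = max(diffs) = 1.2210

1.2210


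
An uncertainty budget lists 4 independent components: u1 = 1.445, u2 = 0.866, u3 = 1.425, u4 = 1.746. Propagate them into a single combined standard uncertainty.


uc = sqrt(1.445^2 + 0.866^2 + 1.425^2 + 1.746^2)
uc = sqrt(7.917122)
uc = 2.8137

2.8137


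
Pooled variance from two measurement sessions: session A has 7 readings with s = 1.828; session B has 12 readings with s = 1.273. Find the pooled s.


s_p = sqrt(((n1-1)*s1^2 + (n2-1)*s2^2) / (n1+n2-2))
numerator = (7-1)*1.828^2 + (12-1)*1.273^2 = 20.049504 + 17.825819 = 37.875323
denominator = 7 + 12 - 2 = 17
s_p^2 = 37.875323 / 17 = 2.2279602
s_p = sqrt(2.2279602) = 1.4926

1.4926


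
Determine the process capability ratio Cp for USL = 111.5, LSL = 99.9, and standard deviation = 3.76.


Cp = (USL - LSL) / (6 * sigma)
= (111.5 - 99.9) / (6 * 3.76)
= 11.6000 / 22.5600
= 0.5142

0.5142


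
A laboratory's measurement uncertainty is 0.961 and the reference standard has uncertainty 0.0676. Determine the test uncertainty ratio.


TUR = u_lab / u_ref
= 0.961 / 0.0676
= 14.2160

14.2160


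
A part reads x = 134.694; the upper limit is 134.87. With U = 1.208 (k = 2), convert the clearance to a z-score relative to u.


u = U / k = 1.208 / 2 = 0.604
margin = |USL - x| = |134.87 - 134.694| = 0.176
z = margin / u = 0.176 / 0.604
z = 0.2914

0.2914


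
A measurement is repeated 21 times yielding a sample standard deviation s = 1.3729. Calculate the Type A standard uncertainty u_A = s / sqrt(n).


u_A = s / sqrt(n)
u_A = 1.3729 / sqrt(21)
u_A = 1.3729 / 4.5825757
u_A = 0.2996

0.2996


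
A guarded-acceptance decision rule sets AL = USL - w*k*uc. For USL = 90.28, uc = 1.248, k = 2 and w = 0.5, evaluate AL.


U = k * uc = 2 * 1.248 = 2.496
guard band g = w * U = 0.5 * 2.496 = 1.248
AL = USL - g = 90.28 - 1.248
AL = 89.0320

89.0320


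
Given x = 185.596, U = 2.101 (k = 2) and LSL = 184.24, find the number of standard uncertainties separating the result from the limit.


u = U / k = 2.101 / 2 = 1.0505
margin = |LSL - x| = |184.24 - 185.596| = 1.356
z = margin / u = 1.356 / 1.0505
z = 1.2908

1.2908


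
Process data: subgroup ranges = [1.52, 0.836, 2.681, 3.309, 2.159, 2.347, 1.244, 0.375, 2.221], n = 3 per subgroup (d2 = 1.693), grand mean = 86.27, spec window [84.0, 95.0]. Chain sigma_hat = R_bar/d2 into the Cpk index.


R_bar = (1.52 + 0.836 + 2.681 + 3.309 + 2.159 + 2.347 + 1.244 + 0.375 + 2.221) / 9 = 1.8546667
sigma = R_bar / d2 = 1.8546667 / 1.693 = 1.0954913
Cp = (USL - LSL)/(6*sigma) = (95.0 - 84.0)/(6*1.0954913) = 1.6735
Cpu = (95.0 - 86.27)/(3*1.0954913) = 2.6563
Cpl = (86.27 - 84.0)/(3*1.0954913) = 0.6907
Cpk = min(Cpu, Cpl) = 0.6907

0.6907


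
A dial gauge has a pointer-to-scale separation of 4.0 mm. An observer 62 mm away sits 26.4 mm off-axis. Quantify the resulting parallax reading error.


error = h * offset / d
= 4.0 * 26.4 / 62
= 1.7032

1.7032


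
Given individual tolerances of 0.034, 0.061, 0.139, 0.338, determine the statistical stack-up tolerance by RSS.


RSS = sqrt(0.034^2 + 0.061^2 + 0.139^2 + 0.338^2)
= sqrt(0.138442)
= 0.3721

0.3721


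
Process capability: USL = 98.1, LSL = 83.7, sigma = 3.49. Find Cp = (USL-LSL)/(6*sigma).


Cp = (USL - LSL) / (6 * sigma)
= (98.1 - 83.7) / (6 * 3.49)
= 14.4000 / 20.9400
= 0.6877

0.6877


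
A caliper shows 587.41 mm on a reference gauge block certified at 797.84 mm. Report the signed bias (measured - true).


Systematic error = measured - true
= 587.41 - 797.84
= -210.4300

-210.4300


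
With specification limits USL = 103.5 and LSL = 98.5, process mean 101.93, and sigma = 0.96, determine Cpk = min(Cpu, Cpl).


Cpu = (USL - mean) / (3*sigma) = (103.5 - 101.93) / (3*0.96) = 0.5451
Cpl = (mean - LSL) / (3*sigma) = (101.93 - 98.5) / (3*0.96) = 1.1910
Cpk = min(Cpu, Cpl) = 0.5451

0.5451


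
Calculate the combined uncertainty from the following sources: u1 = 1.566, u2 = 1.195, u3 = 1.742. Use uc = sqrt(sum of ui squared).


uc = sqrt(1.566^2 + 1.195^2 + 1.742^2)
uc = sqrt(6.914945)
uc = 2.6296

2.6296


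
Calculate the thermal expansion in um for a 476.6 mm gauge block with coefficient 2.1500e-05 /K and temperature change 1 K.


dL = L * alpha * dT
= 476.6 * 2.1500e-05 * 1
= 0.0102469 mm
dL_um = 0.0102469 * 1000 = 10.2469 um

10.2469


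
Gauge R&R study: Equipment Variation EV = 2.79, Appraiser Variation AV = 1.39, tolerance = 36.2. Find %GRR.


GRR = sqrt(EV^2 + AV^2) = sqrt(2.79^2 + 1.39^2) = 3.117082
%GRR = GRR / tol * 100 = 3.117082 / 36.2 * 100
%GRR = 8.6107

8.6107


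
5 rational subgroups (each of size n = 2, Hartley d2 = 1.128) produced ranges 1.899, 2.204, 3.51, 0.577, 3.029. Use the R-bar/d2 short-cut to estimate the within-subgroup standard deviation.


R_bar = (1.899 + 2.204 + 3.51 + 0.577 + 3.029) / 5
R_bar = 11.219 / 5 = 2.2438
sigma_hat = R_bar / d2 = 2.2438 / 1.128 = 1.9892

1.9892


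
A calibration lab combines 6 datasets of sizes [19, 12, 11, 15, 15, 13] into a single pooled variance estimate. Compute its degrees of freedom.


nu = sum_i (n_i - 1)
nu = ((19 - 1) + (12 - 1) + (11 - 1) + (15 - 1) + (15 - 1) + (13 - 1))
nu = 18 + 11 + 10 + 14 + 14 + 12
nu = 79

79


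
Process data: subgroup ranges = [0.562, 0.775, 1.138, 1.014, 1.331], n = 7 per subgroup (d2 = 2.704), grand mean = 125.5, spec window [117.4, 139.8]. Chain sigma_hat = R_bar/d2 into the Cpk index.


R_bar = (0.562 + 0.775 + 1.138 + 1.014 + 1.331) / 5 = 0.964
sigma = R_bar / d2 = 0.964 / 2.704 = 0.35650888
Cp = (USL - LSL)/(6*sigma) = (139.8 - 117.4)/(6*0.35650888) = 10.4719
Cpu = (139.8 - 125.5)/(3*0.35650888) = 13.3704
Cpl = (125.5 - 117.4)/(3*0.35650888) = 7.5734
Cpk = min(Cpu, Cpl) = 7.5734

7.5734


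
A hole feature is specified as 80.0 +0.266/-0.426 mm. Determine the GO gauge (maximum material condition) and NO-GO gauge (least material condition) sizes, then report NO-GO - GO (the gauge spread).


GO = nominal - lower_tol (smallest hole = maximum material condition)
GO = 80.0 - 0.426 = 79.574
NO-GO = nominal + upper_tol (largest hole = least material condition)
NO-GO = 80.0 + 0.266 = 80.266
spread = NO-GO - GO = 80.266 - 79.574 = 0.6920

0.6920


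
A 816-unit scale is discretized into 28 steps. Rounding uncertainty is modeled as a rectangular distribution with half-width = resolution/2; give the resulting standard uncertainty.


resolution = range / divisions
resolution = 816 / 28 = 29.142857
u_res = resolution / (2*sqrt(3))
u_res = 29.142857 / 3.4641016
u_res = 8.4128

8.4128


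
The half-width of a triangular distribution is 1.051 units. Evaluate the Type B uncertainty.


u_B = half_width / sqrt(6)
u_B = 1.051 / 2.4494897
u_B = 0.4291

0.4291


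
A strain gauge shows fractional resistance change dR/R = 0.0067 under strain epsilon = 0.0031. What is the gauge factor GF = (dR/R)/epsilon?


GF = (dR/R) / epsilon
= 0.0067 / 0.0031
= 2.1613

2.1613
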